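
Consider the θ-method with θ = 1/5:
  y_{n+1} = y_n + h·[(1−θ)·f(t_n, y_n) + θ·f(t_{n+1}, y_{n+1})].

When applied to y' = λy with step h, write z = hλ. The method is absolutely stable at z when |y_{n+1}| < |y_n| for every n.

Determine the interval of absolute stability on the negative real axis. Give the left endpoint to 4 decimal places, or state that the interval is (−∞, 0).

Test eqn y'=λy, z=hλ:
  y_{n+1} = y_n + z·[4/5·y_n + 1/5·y_{n+1}] ⇒ (1 − 1/5z)y_{n+1} = (1 + 4/5z)y_n
  Hence R(z) = (1 + 4/5z)/(1 − 1/5z).

Solve |R(x)|<1 on ℝ⁻.
x=-1.11: |R|=0.0917
R=−1: 1+4/5x = −1+1/5x ⇒ -3/5x=2 ⇒ x=2/(-3/5)=-3.3333
Confirm numerically:
  x=-2.371: |R|=0.60833 <1
  x=-2.322: |R|=0.58563 <1
  x=-2.015: |R|=0.43621 <1
  x=-3.893: |R|=1.18880 >1
  x=-3.654: |R|=1.11116 >1
  x=-3.635: |R|=1.10481 >1
So |R|<1 on (-3.3333, 0).

z∈(-3.3333,0).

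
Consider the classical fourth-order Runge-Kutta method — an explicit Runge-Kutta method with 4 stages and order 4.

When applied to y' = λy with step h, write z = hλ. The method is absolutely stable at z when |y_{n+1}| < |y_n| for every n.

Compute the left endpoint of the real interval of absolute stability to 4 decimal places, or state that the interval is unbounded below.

With y'=λy (z=hλ):
  order 4, 4-stage ⇒ R(z)=1+z+z^2/2+z^3/6+z^4/24
  (e.g. R(-0.84)=0.43476, |R|=0.43476)

Find x<0 with |R(x)|<1.
x=-0.84: |R|=0.4348
|R(-2.91)|=1.2049 |R(-2.06)|=0.3552 |R(-2.03)|=0.3438
Bisect:
  x_lo=-3.5541 |R|=2.9277  x_hi=-0.2194 |R|=0.8030
  mid=-1.88677 |R|=0.30177 →hi
  mid=-2.72045 |R|=0.90655 →hi
  mid=-3.13728 |R|=1.67400 →lo
  mid=-2.92886 |R|=1.23893 →lo
  mid=-2.82465 |R|=1.06098 →lo
  mid=-2.77255 |R|=0.98096 →hi
  mid=-2.79860 |R|=1.02025 →lo
  mid=-2.78558 |R|=1.00043 →lo
  mid=-2.77906 |R|=0.99065 →hi
  ...
  [-2.78537,-2.78517] ⇒ x*=-2.7853
Interval (-2.7853, 0).

left endpoint -2.7853.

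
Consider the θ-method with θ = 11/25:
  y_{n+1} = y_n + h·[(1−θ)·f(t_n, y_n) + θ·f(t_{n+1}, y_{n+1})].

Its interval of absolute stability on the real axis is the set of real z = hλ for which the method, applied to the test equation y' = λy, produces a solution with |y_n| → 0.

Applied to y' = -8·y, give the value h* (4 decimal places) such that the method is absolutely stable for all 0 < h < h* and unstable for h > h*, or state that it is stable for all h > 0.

(-16.6667,0); λ=-8 ⇒ h* = (50/3)/8 = 2.0833.

Test eqn y'=λy, z=hλ:
  y_{n+1} = y_n + z·[14/25·y_n + 11/25·y_{n+1}] ⇒ (1 − 11/25z)y_{n+1} = (1 + 14/25z)y_n
  R(z) = (1 + 14/25z)/(1 − 11/25z).

Solve |R(x)|<1 on ℝ⁻.
x=-0.86: |R|=0.3761
R=−1: 1+14/25x = −1+11/25x ⇒ -3/25x=2 ⇒ x=2/(-3/25)=-16.6667
Confirm numerically:
  x=-12.711: |R|=0.92800 <1
  x=-9.284: |R|=0.82578 <1
  x=-6.749: |R|=0.70019 <1
  x=-17.208: |R|=1.00758 >1
  x=-17.077: |R|=1.00578 >1
Stable set (-16.6667, 0).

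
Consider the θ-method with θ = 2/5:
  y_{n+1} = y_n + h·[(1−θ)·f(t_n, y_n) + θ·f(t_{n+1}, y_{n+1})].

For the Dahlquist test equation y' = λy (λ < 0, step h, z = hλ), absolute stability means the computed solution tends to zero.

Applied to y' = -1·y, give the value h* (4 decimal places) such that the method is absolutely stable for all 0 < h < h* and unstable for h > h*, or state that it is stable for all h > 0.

(-10.0000,0); λ=-1 ⇒ h* = (10)/1 = 10.0000.

Set f=λy, z=hλ:
  y_{n+1} = y_n + z·[3/5·y_n + 2/5·y_{n+1}] ⇒ (1 − 2/5z)y_{n+1} = (1 + 3/5z)y_n
  ⇒ R(z) = (1 + 3/5z)/(1 − 2/5z).

Boundary: |R(x)|=1, x<0.
x=-0.94: |R|=0.3169
R=−1: 1+3/5x = −1+2/5x ⇒ -1/5x=2 ⇒ x=2/(-1/5)=-10.0000
Confirm numerically:
  x=-8.885: |R|=0.95103 <1
  x=-8.638: |R|=0.93886 <1
  x=-7.948: |R|=0.90180 <1
  x=-10.180: |R|=1.00710 >1
  x=-10.142: |R|=1.00562 >1
Interval (-10.0000, 0).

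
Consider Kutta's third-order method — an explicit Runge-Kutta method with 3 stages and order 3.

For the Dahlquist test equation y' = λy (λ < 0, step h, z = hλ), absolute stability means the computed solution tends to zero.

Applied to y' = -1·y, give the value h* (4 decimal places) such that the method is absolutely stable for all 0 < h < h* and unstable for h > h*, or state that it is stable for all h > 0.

(-2.5127,0); λ=-1 ⇒ h* = 2.5127.

Test eqn y'=λy, z=hλ:
  order 3, 3-stage ⇒ R(z)=1+z+z^2/2+z^3/6
  (e.g. R(-0.32)=0.72574, |R|=0.72574)

Need |R(x)|<1, x<0.
x=-0.32: |R|=0.7257
|R(-2.74)|=1.4147 |R(-2.19)|=0.5425 |R(-1.63)|=0.0233
Bisect:
  x_lo=-3.0696 |R|=2.1788  x_hi=-0.2080 |R|=0.8121
  mid=-1.63880 |R|=0.02951 →hi
  mid=-2.35419 |R|=0.75765 →hi
  mid=-2.71188 |R|=1.35873 →lo
  mid=-2.53303 |R|=1.03367 →lo
  mid=-2.44361 |R|=0.88989 →hi
  mid=-2.48832 |R|=0.96029 →hi
  mid=-2.51068 |R|=0.99660 →hi
  ...
  [-2.51277,-2.51260] ⇒ x*=-2.5127
So |R|<1 on (-2.5127, 0).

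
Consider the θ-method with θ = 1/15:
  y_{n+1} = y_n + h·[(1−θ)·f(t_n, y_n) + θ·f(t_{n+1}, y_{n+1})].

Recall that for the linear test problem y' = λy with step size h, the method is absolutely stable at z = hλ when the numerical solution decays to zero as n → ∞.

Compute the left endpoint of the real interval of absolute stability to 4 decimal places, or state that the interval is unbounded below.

Set f=λy, z=hλ:
  y_{n+1} = y_n + z·[14/15·y_n + 1/15·y_{n+1}] ⇒ (1 − 1/15z)y_{n+1} = (1 + 14/15z)y_n
  so R(z) = (1 + 14/15z)/(1 − 1/15z).

Find x<0 with |R(x)|<1.
x=-0.8: |R|=0.2405
R=−1: 1+14/15x = −1+1/15x ⇒ -13/15x=2 ⇒ x=2/(-13/15)=-2.3077
Confirm numerically:
  x=-2.103: |R|=0.84441 <1
  x=-2.067: |R|=0.81666 <1
  x=-1.964: |R|=0.73662 <1
  x=-1.145: |R|=0.06380 <1
  x=-2.604: |R|=1.21881 >1
  x=-2.412: |R|=1.07788 >1
Interval (-2.3077, 0).

z* = -2.3077.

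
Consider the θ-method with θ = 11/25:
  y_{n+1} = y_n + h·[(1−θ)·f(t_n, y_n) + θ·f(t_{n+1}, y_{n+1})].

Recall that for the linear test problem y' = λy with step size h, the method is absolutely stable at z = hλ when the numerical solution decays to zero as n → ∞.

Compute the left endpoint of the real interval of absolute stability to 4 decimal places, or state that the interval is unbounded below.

Test eqn y'=λy, z=hλ:
  y_{n+1} = y_n + z·[14/25·y_n + 11/25·y_{n+1}] ⇒ (1 − 11/25z)y_{n+1} = (1 + 14/25z)y_n
  R(z) = (1 + 14/25z)/(1 − 11/25z).

Boundary: |R(x)|=1, x<0.
x=-0.85: |R|=0.3814
R=−1: 1+14/25x = −1+11/25x ⇒ -3/25x=2 ⇒ x=2/(-3/25)=-16.6667
Confirm numerically:
  x=-14.710: |R|=0.96858 <1
  x=-11.793: |R|=0.90550 <1
  x=-6.876: |R|=0.70814 <1
  x=-16.783: |R|=1.00166 >1
  x=-16.698: |R|=1.00045 >1
Interval (-16.6667, 0).

left endpoint -16.6667.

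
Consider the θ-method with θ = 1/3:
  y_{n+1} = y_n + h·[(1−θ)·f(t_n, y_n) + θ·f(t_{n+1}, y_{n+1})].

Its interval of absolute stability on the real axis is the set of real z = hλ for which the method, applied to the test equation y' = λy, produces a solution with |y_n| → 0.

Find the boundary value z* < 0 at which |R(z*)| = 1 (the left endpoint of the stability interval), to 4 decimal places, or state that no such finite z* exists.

On y'=λy, z=hλ:
  y_{n+1} = y_n + z·[2/3·y_n + 1/3·y_{n+1}] ⇒ (1 − 1/3z)y_{n+1} = (1 + 2/3z)y_n
  Hence R(z) = (1 + 2/3z)/(1 − 1/3z).

Boundary: |R(x)|=1, x<0.
x=-1.08: |R|=0.2059
R=−1: 1+2/3x = −1+1/3x ⇒ -1/3x=2 ⇒ x=2/(-1/3)=-6.0000
Confirm numerically:
  x=-5.766: |R|=0.97331 <1
  x=-4.429: |R|=0.78853 <1
  x=-4.188: |R|=0.74791 <1
  x=-3.173: |R|=0.54204 <1
  x=-6.294: |R|=1.03163 >1
  x=-6.244: |R|=1.02640 >1
So |R|<1 on (-6.0000, 0).

left endpoint -6.0000.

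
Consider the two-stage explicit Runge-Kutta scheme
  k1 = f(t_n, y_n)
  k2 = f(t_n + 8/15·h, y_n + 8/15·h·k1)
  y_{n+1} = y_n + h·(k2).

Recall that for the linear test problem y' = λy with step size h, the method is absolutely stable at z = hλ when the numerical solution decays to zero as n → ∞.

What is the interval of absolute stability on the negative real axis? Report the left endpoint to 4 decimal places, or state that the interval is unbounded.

(-1.8750, 0).

Test eqn y'=λy, z=hλ:
  k1=λy_n ⇒ h·k1=z·y_n;  k2=λ(1+8/15z)y_n ⇒ h·k2=z(1+8/15z)y_n
  y_{n+1}/y_n = 1 + z(1+8/15z) = 1 + z + 8/15z²
  ⇒ R(z) = 1 + z + 8/15z².

Find x<0 with |R(x)|<1.
x=-0.49: |R|=0.6381
R=1: x+8/15x²=0 ⇒ x=−15/8=-1.8750; min R=1−1/(4·8/15)=0.5312>−1
Confirm numerically:
  x=-1.511: |R|=0.70666 <1
  x=-1.273: |R|=0.59128 <1
  x=-0.881: |R|=0.53295 <1
  x=-0.805: |R|=0.54061 <1
  x=-2.368: |R|=1.62263 >1
  x=-2.227: |R|=1.41808 >1
  x=-2.077: |R|=1.22376 >1
Stable set (-1.8750, 0).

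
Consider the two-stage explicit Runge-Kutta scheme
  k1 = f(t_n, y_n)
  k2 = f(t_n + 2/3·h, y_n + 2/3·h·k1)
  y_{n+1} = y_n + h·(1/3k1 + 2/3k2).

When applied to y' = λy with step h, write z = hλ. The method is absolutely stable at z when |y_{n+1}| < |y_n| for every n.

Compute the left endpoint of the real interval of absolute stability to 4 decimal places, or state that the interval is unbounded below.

left endpoint -2.2500.

With y'=λy (z=hλ):
  k1=λy_n ⇒ h·k1=z·y_n;  k2=λ(1+2/3z)y_n ⇒ h·k2=z(1+2/3z)y_n
  y_{n+1}/y_n = 1 + 1/3z + 2/3z(1+2/3z) = 1 + z + 4/9z²
  R(z) = 1 + z + 4/9z².

Boundary: |R(x)|=1, x<0.
x=-1.47: |R|=0.4904
R=1: x+4/9x²=0 ⇒ x=−9/4=-2.2500; min R=1−1/(4·4/9)=0.4375>−1
Confirm numerically:
  x=-2.052: |R|=0.81942 <1
  x=-1.916: |R|=0.71558 <1
  x=-1.079: |R|=0.43844 <1
  x=-2.764: |R|=1.63142 >1
  x=-2.592: |R|=1.39398 >1
  x=-2.330: |R|=1.08284 >1
Interval (-2.2500, 0).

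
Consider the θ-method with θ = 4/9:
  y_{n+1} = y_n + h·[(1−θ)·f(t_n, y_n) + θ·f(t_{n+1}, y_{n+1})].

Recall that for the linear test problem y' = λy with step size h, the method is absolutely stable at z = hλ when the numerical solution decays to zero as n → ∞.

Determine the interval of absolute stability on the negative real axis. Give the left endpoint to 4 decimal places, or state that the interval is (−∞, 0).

Test eqn y'=λy, z=hλ:
  y_{n+1} = y_n + z·[5/9·y_n + 4/9·y_{n+1}] ⇒ (1 − 4/9z)y_{n+1} = (1 + 5/9z)y_n
  R(z) = (1 + 5/9z)/(1 − 4/9z).

Boundary: |R(x)|=1, x<0.
x=-0.38: |R|=0.6749
R=−1: 1+5/9x = −1+4/9x ⇒ -1/9x=2 ⇒ x=2/(-1/9)=-18.0000
Confirm numerically:
  x=-16.869: |R|=0.98521 <1
  x=-14.533: |R|=0.94836 <1
  x=-11.950: |R|=0.89349 <1
  x=-9.490: |R|=0.81878 <1
  x=-18.594: |R|=1.00712 >1
  x=-18.562: |R|=1.00675 >1
So |R|<1 on (-18.0000, 0).

(-18.0000, 0).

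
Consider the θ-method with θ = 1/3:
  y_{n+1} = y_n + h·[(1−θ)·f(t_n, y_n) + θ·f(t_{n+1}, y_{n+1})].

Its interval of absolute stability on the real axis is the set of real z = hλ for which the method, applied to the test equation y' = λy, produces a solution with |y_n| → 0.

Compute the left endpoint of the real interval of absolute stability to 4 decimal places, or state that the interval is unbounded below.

On y'=λy, z=hλ:
  y_{n+1} = y_n + z·[2/3·y_n + 1/3·y_{n+1}] ⇒ (1 − 1/3z)y_{n+1} = (1 + 2/3z)y_n
  ⇒ R(z) = (1 + 2/3z)/(1 − 1/3z).

Need |R(x)|<1, x<0.
x=-1.24: |R|=0.1226
R=−1: 1+2/3x = −1+1/3x ⇒ -1/3x=2 ⇒ x=2/(-1/3)=-6.0000
Confirm numerically:
  x=-5.923: |R|=0.99137 <1
  x=-5.896: |R|=0.98831 <1
  x=-4.408: |R|=0.78510 <1
  x=-3.094: |R|=0.52314 <1
  x=-6.368: |R|=1.03928 >1
  x=-6.127: |R|=1.01391 >1
Stable set (-6.0000, 0).

z* = -6.0000.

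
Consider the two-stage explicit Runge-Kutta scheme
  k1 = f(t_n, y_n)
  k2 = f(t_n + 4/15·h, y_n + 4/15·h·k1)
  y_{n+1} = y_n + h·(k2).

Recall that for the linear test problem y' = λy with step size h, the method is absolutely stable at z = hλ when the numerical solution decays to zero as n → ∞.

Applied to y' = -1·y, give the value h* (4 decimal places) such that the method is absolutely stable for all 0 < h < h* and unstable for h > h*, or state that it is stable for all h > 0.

(-3.7500,0); λ=-1 ⇒ h* = (15/4)/1 = 3.7500.

Set f=λy, z=hλ:
  k1=λy_n ⇒ h·k1=z·y_n;  k2=λ(1+4/15z)y_n ⇒ h·k2=z(1+4/15z)y_n
  y_{n+1}/y_n = 1 + z(1+4/15z) = 1 + z + 4/15z²
  so R(z) = 1 + z + 4/15z².

Solve |R(x)|<1 on ℝ⁻.
x=-0.35: |R|=0.6827
R=1: x+4/15x²=0 ⇒ x=−15/4=-3.7500; min R=1−1/(4·4/15)=0.0625>−1
Confirm numerically:
  x=-2.376: |R|=0.12943 <1
  x=-1.906: |R|=0.06276 <1
  x=-1.690: |R|=0.07163 <1
  x=-1.672: |R|=0.07349 <1
  x=-4.279: |R|=1.60362 >1
  x=-4.160: |R|=1.45483 >1
  x=-4.118: |R|=1.40411 >1
So |R|<1 on (-3.7500, 0).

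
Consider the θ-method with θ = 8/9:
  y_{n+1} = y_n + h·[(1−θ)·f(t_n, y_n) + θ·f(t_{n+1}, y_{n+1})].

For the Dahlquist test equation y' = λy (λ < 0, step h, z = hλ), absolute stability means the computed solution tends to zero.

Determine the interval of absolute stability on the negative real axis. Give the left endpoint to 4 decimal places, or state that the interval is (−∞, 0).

Set f=λy, z=hλ:
  y_{n+1} = y_n + z·[1/9·y_n + 8/9·y_{n+1}] ⇒ (1 − 8/9z)y_{n+1} = (1 + 1/9z)y_n
  ⇒ R(z) = (1 + 1/9z)/(1 − 8/9z).

Boundary: |R(x)|=1, x<0.
x=-1.6: |R|=0.3394
x=-2: |R|=0.2800
x=-10: |R|=0.0112
x=-100: |R|=0.1125
θ=8/9≥1/2 ⇒ |1+1/9x|<|1−8/9x| ∀x<0 ⇒ unbounded interval.

interval (−∞, 0).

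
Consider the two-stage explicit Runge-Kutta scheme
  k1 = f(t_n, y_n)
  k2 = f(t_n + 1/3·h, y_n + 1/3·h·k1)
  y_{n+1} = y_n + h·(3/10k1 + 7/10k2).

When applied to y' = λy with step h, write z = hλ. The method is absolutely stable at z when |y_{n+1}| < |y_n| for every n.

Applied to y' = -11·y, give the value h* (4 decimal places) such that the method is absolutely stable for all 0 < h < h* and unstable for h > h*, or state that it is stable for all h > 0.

(-4.2857,0); λ=-11 ⇒ h* = (30/7)/11 = 0.3896.

Test eqn y'=λy, z=hλ:
  k1=λy_n ⇒ h·k1=z·y_n;  k2=λ(1+1/3z)y_n ⇒ h·k2=z(1+1/3z)y_n
  y_{n+1}/y_n = 1 + 3/10z + 7/10z(1+1/3z) = 1 + z + 7/30z²
  R(z) = 1 + z + 7/30z².

Need |R(x)|<1, x<0.
x=-0.35: |R|=0.6786
R=1: x+7/30x²=0 ⇒ x=−30/7=-4.2857; min R=1−1/(4·7/30)=-0.0714>−1
Confirm numerically:
  x=-4.149: |R|=0.86765 <1
  x=-3.163: |R|=0.17140 <1
  x=-3.121: |R|=0.15182 <1
  x=-2.918: |R|=0.06877 <1
  x=-4.803: |R|=1.57972 >1
  x=-4.367: |R|=1.08283 >1
Stable set (-4.2857, 0).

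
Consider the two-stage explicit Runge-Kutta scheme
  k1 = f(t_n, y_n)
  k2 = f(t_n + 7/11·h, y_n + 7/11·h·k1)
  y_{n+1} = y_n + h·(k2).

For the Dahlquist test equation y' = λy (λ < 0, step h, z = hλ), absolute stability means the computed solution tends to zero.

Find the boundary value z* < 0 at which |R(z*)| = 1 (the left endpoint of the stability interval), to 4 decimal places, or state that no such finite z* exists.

Test eqn y'=λy, z=hλ:
  k1=λy_n ⇒ h·k1=z·y_n;  k2=λ(1+7/11z)y_n ⇒ h·k2=z(1+7/11z)y_n
  y_{n+1}/y_n = 1 + z(1+7/11z) = 1 + z + 7/11z²
  so R(z) = 1 + z + 7/11z².

Need |R(x)|<1, x<0.
x=-1.53: |R|=0.9597
R=1: x+7/11x²=0 ⇒ x=−11/7=-1.5714; min R=1−1/(4·7/11)=0.6071>−1
Confirm numerically:
  x=-1.323: |R|=0.79085 <1
  x=-1.109: |R|=0.67365 <1
  x=-0.906: |R|=0.61635 <1
  x=-0.642: |R|=0.62029 <1
  x=-1.917: |R|=1.42157 >1
  x=-1.827: |R|=1.29714 >1
  x=-1.713: |R|=1.15433 >1
Interval (-1.5714, 0).

z* = -1.5714.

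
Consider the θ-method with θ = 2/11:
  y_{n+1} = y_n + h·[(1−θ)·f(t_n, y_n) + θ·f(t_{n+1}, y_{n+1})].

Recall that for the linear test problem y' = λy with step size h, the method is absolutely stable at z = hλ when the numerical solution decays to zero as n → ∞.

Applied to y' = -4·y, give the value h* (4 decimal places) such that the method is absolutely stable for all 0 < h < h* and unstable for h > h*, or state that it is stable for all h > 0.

Test eqn y'=λy, z=hλ:
  y_{n+1} = y_n + z·[9/11·y_n + 2/11·y_{n+1}] ⇒ (1 − 2/11z)y_{n+1} = (1 + 9/11z)y_n
  so R(z) = (1 + 9/11z)/(1 − 2/11z).

Boundary: |R(x)|=1, x<0.
x=-0.33: |R|=0.6887
R=−1: 1+9/11x = −1+2/11x ⇒ -7/11x=2 ⇒ x=2/(-7/11)=-3.1429
Confirm numerically:
  x=-2.797: |R|=0.85410 <1
  x=-2.573: |R|=0.75294 <1
  x=-2.291: |R|=0.61731 <1
  x=-2.095: |R|=0.51712 <1
  x=-3.727: |R|=1.22158 >1
  x=-3.665: |R|=1.19940 >1
Interval (-3.1429, 0).

(-3.1429,0); λ=-4 ⇒ h* = (22/7)/4 = 0.7857.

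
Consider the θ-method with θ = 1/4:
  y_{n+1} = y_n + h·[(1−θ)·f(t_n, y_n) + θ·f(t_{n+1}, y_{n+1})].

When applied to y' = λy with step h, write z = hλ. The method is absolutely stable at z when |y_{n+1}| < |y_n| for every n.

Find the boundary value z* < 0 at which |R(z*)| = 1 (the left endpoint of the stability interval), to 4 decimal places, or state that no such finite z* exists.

On y'=λy, z=hλ:
  y_{n+1} = y_n + z·[3/4·y_n + 1/4·y_{n+1}] ⇒ (1 − 1/4z)y_{n+1} = (1 + 3/4z)y_n
  Hence R(z) = (1 + 3/4z)/(1 − 1/4z).

Find x<0 with |R(x)|<1.
x=-0.77: |R|=0.3543
R=−1: 1+3/4x = −1+1/4x ⇒ -1/2x=2 ⇒ x=2/(-1/2)=-4.0000
Confirm numerically:
  x=-2.775: |R|=0.63838 <1
  x=-2.543: |R|=0.55464 <1
  x=-2.037: |R|=0.34968 <1
  x=-1.934: |R|=0.30367 <1
  x=-4.580: |R|=1.13520 >1
  x=-4.307: |R|=1.07391 >1
Stable set (-4.0000, 0).

left endpoint -4.0000.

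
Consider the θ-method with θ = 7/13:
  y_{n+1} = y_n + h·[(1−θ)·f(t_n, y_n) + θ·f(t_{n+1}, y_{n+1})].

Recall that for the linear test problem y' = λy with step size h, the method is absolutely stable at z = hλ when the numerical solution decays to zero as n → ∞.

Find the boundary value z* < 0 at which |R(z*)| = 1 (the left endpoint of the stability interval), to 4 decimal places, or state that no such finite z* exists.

unbounded; (−∞, 0).

With y'=λy (z=hλ):
  y_{n+1} = y_n + z·[6/13·y_n + 7/13·y_{n+1}] ⇒ (1 − 7/13z)y_{n+1} = (1 + 6/13z)y_n
  R(z) = (1 + 6/13z)/(1 − 7/13z).

Need |R(x)|<1, x<0.
x=-1.53: |R|=0.1611
x=-2: |R|=0.0370
x=-10: |R|=0.5663
x=-100: |R|=0.8233
θ=7/13≥1/2 ⇒ |1+6/13x|<|1−7/13x| ∀x<0 ⇒ interval (−∞,0).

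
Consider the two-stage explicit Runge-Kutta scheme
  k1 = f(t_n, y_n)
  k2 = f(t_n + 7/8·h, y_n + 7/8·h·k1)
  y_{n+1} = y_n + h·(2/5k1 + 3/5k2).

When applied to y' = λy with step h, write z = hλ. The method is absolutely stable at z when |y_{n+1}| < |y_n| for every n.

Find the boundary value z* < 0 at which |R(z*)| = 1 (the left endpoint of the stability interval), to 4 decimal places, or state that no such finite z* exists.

z* = -1.9048.

Test eqn y'=λy, z=hλ:
  k1=λy_n ⇒ h·k1=z·y_n;  k2=λ(1+7/8z)y_n ⇒ h·k2=z(1+7/8z)y_n
  y_{n+1}/y_n = 1 + 2/5z + 3/5z(1+7/8z) = 1 + z + 21/40z²
  so R(z) = 1 + z + 21/40z².

Boundary: |R(x)|=1, x<0.
x=-1.54: |R|=0.7051
R=1: x+21/40x²=0 ⇒ x=−40/21=-1.9048; min R=1−1/(4·21/40)=0.5238>−1
Confirm numerically:
  x=-1.609: |R|=0.75016 <1
  x=-1.523: |R|=0.69475 <1
  x=-1.308: |R|=0.59020 <1
  x=-0.831: |R|=0.53154 <1
  x=-2.272: |R|=1.43804 >1
  x=-2.143: |R|=1.26804 >1
Interval (-1.9048, 0).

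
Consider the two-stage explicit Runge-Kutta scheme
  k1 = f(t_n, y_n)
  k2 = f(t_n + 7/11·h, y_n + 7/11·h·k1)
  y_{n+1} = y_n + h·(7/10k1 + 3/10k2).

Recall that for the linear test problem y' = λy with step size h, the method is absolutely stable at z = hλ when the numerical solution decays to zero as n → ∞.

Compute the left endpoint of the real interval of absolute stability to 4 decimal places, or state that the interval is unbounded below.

z* = -5.2381.

On y'=λy, z=hλ:
  k1=λy_n ⇒ h·k1=z·y_n;  k2=λ(1+7/11z)y_n ⇒ h·k2=z(1+7/11z)y_n
  y_{n+1}/y_n = 1 + 7/10z + 3/10z(1+7/11z) = 1 + z + 21/110z²
  Hence R(z) = 1 + z + 21/110z².

Boundary: |R(x)|=1, x<0.
x=-1.28: |R|=0.0328
R=1: x+21/110x²=0 ⇒ x=−110/21=-5.2381; min R=1−1/(4·21/110)=-0.3095>−1
Confirm numerically:
  x=-3.979: |R|=0.04356 <1
  x=-3.968: |R|=0.03787 <1
  x=-3.466: |R|=0.17258 <1
  x=-2.491: |R|=0.30639 <1
  x=-5.807: |R|=1.63069 >1
  x=-5.584: |R|=1.36875 >1
  x=-5.387: |R|=1.15314 >1
Stable set (-5.2381, 0).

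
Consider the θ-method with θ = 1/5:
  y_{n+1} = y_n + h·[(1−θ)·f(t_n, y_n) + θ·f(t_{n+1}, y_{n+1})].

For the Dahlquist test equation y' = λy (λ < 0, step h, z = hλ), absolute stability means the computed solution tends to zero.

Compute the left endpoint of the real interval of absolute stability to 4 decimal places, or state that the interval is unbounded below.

On y'=λy, z=hλ:
  y_{n+1} = y_n + z·[4/5·y_n + 1/5·y_{n+1}] ⇒ (1 − 1/5z)y_{n+1} = (1 + 4/5z)y_n
  Hence R(z) = (1 + 4/5z)/(1 − 1/5z).

Solve |R(x)|<1 on ℝ⁻.
x=-1.77: |R|=0.3072
R=−1: 1+4/5x = −1+1/5x ⇒ -3/5x=2 ⇒ x=2/(-3/5)=-3.3333
Confirm numerically:
  x=-2.632: |R|=0.72432 <1
  x=-2.192: |R|=0.52392 <1
  x=-1.526: |R|=0.16917 <1
  x=-3.470: |R|=1.04841 >1
  x=-3.466: |R|=1.04701 >1
  x=-3.386: |R|=1.01884 >1
So |R|<1 on (-3.3333, 0).

left endpoint -3.3333.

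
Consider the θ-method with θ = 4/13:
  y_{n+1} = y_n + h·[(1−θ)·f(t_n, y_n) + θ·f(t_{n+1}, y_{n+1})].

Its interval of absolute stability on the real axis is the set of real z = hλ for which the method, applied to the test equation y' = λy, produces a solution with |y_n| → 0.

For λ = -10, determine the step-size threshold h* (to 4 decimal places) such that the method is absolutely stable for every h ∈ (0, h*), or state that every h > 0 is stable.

With y'=λy (z=hλ):
  y_{n+1} = y_n + z·[9/13·y_n + 4/13·y_{n+1}] ⇒ (1 − 4/13z)y_{n+1} = (1 + 9/13z)y_n
  so R(z) = (1 + 9/13z)/(1 − 4/13z).

Need |R(x)|<1, x<0.
x=-0.34: |R|=0.6922
R=−1: 1+9/13x = −1+4/13x ⇒ -5/13x=2 ⇒ x=2/(-5/13)=-5.2000
Confirm numerically:
  x=-5.091: |R|=0.98367 <1
  x=-4.816: |R|=0.94049 <1
  x=-2.891: |R|=0.53000 <1
  x=-5.536: |R|=1.04780 >1
  x=-5.458: |R|=1.03703 >1
Stable set (-5.2000, 0).

(-5.2000,0); λ=-10 ⇒ h* = (26/5)/10 = 0.5200.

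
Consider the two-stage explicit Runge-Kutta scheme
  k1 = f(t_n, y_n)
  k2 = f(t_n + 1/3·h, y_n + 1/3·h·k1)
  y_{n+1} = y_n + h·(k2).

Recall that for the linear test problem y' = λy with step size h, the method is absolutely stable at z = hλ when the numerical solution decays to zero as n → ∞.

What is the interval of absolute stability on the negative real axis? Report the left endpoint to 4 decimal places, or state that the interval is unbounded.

Set f=λy, z=hλ:
  k1=λy_n ⇒ h·k1=z·y_n;  k2=λ(1+1/3z)y_n ⇒ h·k2=z(1+1/3z)y_n
  y_{n+1}/y_n = 1 + z(1+1/3z) = 1 + z + 1/3z²
  ⇒ R(z) = 1 + z + 1/3z².

Need |R(x)|<1, x<0.
x=-1.53: |R|=0.2503
R=1: x+1/3x²=0 ⇒ x=−3=-3.0000; min R=1−1/(4·1/3)=0.2500>−1
Confirm numerically:
  x=-2.834: |R|=0.84319 <1
  x=-1.548: |R|=0.25077 <1
  x=-1.322: |R|=0.26056 <1
  x=-3.472: |R|=1.54626 >1
  x=-3.319: |R|=1.35292 >1
  x=-3.265: |R|=1.28841 >1
So |R|<1 on (-3.0000, 0).

(-3.0000, 0).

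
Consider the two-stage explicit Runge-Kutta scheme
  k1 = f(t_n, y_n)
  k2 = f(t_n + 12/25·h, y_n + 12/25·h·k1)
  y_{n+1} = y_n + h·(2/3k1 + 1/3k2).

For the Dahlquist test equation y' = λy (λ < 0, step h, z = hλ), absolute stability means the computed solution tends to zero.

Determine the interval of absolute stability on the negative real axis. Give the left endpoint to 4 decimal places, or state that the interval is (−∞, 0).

Test eqn y'=λy, z=hλ:
  k1=λy_n ⇒ h·k1=z·y_n;  k2=λ(1+12/25z)y_n ⇒ h·k2=z(1+12/25z)y_n
  y_{n+1}/y_n = 1 + 2/3z + 1/3z(1+12/25z) = 1 + z + 4/25z²
  ⇒ R(z) = 1 + z + 4/25z².

Solve |R(x)|<1 on ℝ⁻.
x=-0.69: |R|=0.3862
R=1: x+4/25x²=0 ⇒ x=−25/4=-6.2500; min R=1−1/(4·4/25)=-0.5625>−1
Confirm numerically:
  x=-6.225: |R|=0.97510 <1
  x=-4.746: |R|=0.14208 <1
  x=-3.925: |R|=0.46010 <1
  x=-6.799: |R|=1.59722 >1
  x=-6.470: |R|=1.22774 >1
  x=-6.282: |R|=1.03216 >1
Stable set (-6.2500, 0).

(-6.2500, 0).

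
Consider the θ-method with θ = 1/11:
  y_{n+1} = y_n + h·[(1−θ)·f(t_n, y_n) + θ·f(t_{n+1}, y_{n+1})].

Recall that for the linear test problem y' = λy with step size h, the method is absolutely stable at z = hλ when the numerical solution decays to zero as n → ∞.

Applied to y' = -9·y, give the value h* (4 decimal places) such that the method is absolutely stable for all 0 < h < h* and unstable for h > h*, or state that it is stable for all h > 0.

(-2.4444,0); λ=-9 ⇒ h* = (22/9)/9 = 0.2716.

Test eqn y'=λy, z=hλ:
  y_{n+1} = y_n + z·[10/11·y_n + 1/11·y_{n+1}] ⇒ (1 − 1/11z)y_{n+1} = (1 + 10/11z)y_n
  Hence R(z) = (1 + 10/11z)/(1 − 1/11z).

Boundary: |R(x)|=1, x<0.
x=-0.61: |R|=0.4220
R=−1: 1+10/11x = −1+1/11x ⇒ -9/11x=2 ⇒ x=2/(-9/11)=-2.4444
Confirm numerically:
  x=-2.424: |R|=0.98629 <1
  x=-2.318: |R|=0.91455 <1
  x=-1.569: |R|=0.37314 <1
  x=-2.852: |R|=1.26480 >1
  x=-2.624: |R|=1.11861 >1
Interval (-2.4444, 0).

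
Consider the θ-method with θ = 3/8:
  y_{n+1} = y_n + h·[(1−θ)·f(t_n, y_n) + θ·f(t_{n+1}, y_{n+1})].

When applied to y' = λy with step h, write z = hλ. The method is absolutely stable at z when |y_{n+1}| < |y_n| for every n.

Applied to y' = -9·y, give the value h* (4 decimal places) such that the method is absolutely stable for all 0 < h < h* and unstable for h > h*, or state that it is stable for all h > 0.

Test eqn y'=λy, z=hλ:
  y_{n+1} = y_n + z·[5/8·y_n + 3/8·y_{n+1}] ⇒ (1 − 3/8z)y_{n+1} = (1 + 5/8z)y_n
  R(z) = (1 + 5/8z)/(1 − 3/8z).

Boundary: |R(x)|=1, x<0.
x=-0.32: |R|=0.7143
R=−1: 1+5/8x = −1+3/8x ⇒ -1/4x=2 ⇒ x=2/(-1/4)=-8.0000
Confirm numerically:
  x=-7.502: |R|=0.96735 <1
  x=-7.354: |R|=0.95702 <1
  x=-6.439: |R|=0.88571 <1
  x=-4.744: |R|=0.70709 <1
  x=-8.355: |R|=1.02147 >1
  x=-8.121: |R|=1.00748 >1
Interval (-8.0000, 0).

(-8.0000,0); λ=-9 ⇒ h* = (8)/9 = 0.8889.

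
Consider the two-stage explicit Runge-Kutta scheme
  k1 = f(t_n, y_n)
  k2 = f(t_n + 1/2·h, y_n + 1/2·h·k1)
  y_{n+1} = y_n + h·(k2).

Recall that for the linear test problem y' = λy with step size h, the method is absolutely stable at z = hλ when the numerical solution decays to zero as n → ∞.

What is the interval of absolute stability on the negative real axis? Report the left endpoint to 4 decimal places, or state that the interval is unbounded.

(-2.0000, 0).

Test eqn y'=λy, z=hλ:
  k1=λy_n ⇒ h·k1=z·y_n;  k2=λ(1+1/2z)y_n ⇒ h·k2=z(1+1/2z)y_n
  y_{n+1}/y_n = 1 + z(1+1/2z) = 1 + z + 1/2z²
  ⇒ R(z) = 1 + z + 1/2z².

Solve |R(x)|<1 on ℝ⁻.
x=-0.46: |R|=0.6458
R=1: x+1/2x²=0 ⇒ x=−2=-2.0000; min R=1−1/(4·1/2)=0.5000>−1
Confirm numerically:
  x=-1.796: |R|=0.81681 <1
  x=-1.669: |R|=0.72378 <1
  x=-1.491: |R|=0.62054 <1
  x=-1.383: |R|=0.57334 <1
  x=-2.523: |R|=1.65976 >1
  x=-2.193: |R|=1.21162 >1
So |R|<1 on (-2.0000, 0).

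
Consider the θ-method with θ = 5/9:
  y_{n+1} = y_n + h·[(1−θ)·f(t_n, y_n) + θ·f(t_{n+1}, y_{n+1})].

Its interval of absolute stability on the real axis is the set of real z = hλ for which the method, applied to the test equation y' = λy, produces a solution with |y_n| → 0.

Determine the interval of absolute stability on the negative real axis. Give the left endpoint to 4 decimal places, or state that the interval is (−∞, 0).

(−∞, 0) — no finite endpoint.

Test eqn y'=λy, z=hλ:
  y_{n+1} = y_n + z·[4/9·y_n + 5/9·y_{n+1}] ⇒ (1 − 5/9z)y_{n+1} = (1 + 4/9z)y_n
  ⇒ R(z) = (1 + 4/9z)/(1 − 5/9z).

Boundary: |R(x)|=1, x<0.
x=-0.87: |R|=0.4135
x=-2: |R|=0.0526
x=-10: |R|=0.5254
x=-100: |R|=0.7682
θ=5/9≥1/2 ⇒ |1+4/9x|<|1−5/9x| ∀x<0 ⇒ interval (−∞,0).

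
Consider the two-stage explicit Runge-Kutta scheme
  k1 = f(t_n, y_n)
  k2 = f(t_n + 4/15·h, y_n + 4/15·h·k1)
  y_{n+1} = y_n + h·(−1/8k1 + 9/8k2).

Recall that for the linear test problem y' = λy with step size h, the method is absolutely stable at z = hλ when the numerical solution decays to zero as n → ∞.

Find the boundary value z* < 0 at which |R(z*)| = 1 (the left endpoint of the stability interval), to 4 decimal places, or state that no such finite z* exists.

z* = -3.3333.

Test eqn y'=λy, z=hλ:
  k1=λy_n ⇒ h·k1=z·y_n;  k2=λ(1+4/15z)y_n ⇒ h·k2=z(1+4/15z)y_n
  y_{n+1}/y_n = 1 − 1/8z + 9/8z(1+4/15z) = 1 + z + 3/10z²
  Hence R(z) = 1 + z + 3/10z².

Find x<0 with |R(x)|<1.
x=-0.98: |R|=0.3081
R=1: x+3/10x²=0 ⇒ x=−10/3=-3.3333; min R=1−1/(4·3/10)=0.1667>−1
Confirm numerically:
  x=-3.074: |R|=0.76084 <1
  x=-1.856: |R|=0.17742 <1
  x=-1.675: |R|=0.16669 <1
  x=-1.366: |R|=0.19379 <1
  x=-3.770: |R|=1.49387 >1
  x=-3.735: |R|=1.45007 >1
  x=-3.418: |R|=1.08682 >1
Stable set (-3.3333, 0).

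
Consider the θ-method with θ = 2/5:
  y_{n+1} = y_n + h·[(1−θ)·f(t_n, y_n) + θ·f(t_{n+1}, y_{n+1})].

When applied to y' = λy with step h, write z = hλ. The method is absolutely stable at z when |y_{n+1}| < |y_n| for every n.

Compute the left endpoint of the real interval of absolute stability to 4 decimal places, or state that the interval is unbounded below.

With y'=λy (z=hλ):
  y_{n+1} = y_n + z·[3/5·y_n + 2/5·y_{n+1}] ⇒ (1 − 2/5z)y_{n+1} = (1 + 3/5z)y_n
  R(z) = (1 + 3/5z)/(1 − 2/5z).

Boundary: |R(x)|=1, x<0.
x=-0.57: |R|=0.5358
R=−1: 1+3/5x = −1+2/5x ⇒ -1/5x=2 ⇒ x=2/(-1/5)=-10.0000
Confirm numerically:
  x=-6.659: |R|=0.81761 <1
  x=-6.215: |R|=0.78285 <1
  x=-5.119: |R|=0.67968 <1
  x=-10.201: |R|=1.00791 >1
  x=-10.197: |R|=1.00776 >1
Stable set (-10.0000, 0).

left endpoint -10.0000.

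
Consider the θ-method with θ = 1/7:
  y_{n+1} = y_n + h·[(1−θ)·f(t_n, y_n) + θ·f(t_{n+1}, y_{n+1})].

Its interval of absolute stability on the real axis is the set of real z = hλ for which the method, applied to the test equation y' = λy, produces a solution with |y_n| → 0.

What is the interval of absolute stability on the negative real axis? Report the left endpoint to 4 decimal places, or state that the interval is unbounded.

(-2.8000, 0).

Set f=λy, z=hλ:
  y_{n+1} = y_n + z·[6/7·y_n + 1/7·y_{n+1}] ⇒ (1 − 1/7z)y_{n+1} = (1 + 6/7z)y_n
  so R(z) = (1 + 6/7z)/(1 − 1/7z).

Need |R(x)|<1, x<0.
x=-0.77: |R|=0.3063
R=−1: 1+6/7x = −1+1/7x ⇒ -5/7x=2 ⇒ x=2/(-5/7)=-2.8000
Confirm numerically:
  x=-2.560: |R|=0.87448 <1
  x=-2.313: |R|=0.73854 <1
  x=-1.739: |R|=0.39295 <1
  x=-1.221: |R|=0.03965 <1
  x=-3.384: |R|=1.28120 >1
  x=-3.250: |R|=1.21951 >1
  x=-3.090: |R|=1.14371 >1
Stable set (-2.8000, 0).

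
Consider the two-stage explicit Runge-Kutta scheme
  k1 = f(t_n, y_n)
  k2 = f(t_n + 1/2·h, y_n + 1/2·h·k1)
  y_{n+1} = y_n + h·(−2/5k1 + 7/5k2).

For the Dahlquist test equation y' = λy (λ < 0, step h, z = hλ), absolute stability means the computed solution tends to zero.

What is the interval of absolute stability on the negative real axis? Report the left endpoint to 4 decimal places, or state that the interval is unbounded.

Test eqn y'=λy, z=hλ:
  k1=λy_n ⇒ h·k1=z·y_n;  k2=λ(1+1/2z)y_n ⇒ h·k2=z(1+1/2z)y_n
  y_{n+1}/y_n = 1 − 2/5z + 7/5z(1+1/2z) = 1 + z + 7/10z²
  so R(z) = 1 + z + 7/10z².

Need |R(x)|<1, x<0.
x=-0.99: |R|=0.6961
R=1: x+7/10x²=0 ⇒ x=−10/7=-1.4286; min R=1−1/(4·7/10)=0.6429>−1
Confirm numerically:
  x=-1.330: |R|=0.90823 <1
  x=-1.290: |R|=0.87487 <1
  x=-1.088: |R|=0.74062 <1
  x=-0.677: |R|=0.64383 <1
  x=-1.984: |R|=1.77138 >1
  x=-1.803: |R|=1.47257 >1
  x=-1.593: |R|=1.18335 >1
Interval (-1.4286, 0).

(-1.4286, 0).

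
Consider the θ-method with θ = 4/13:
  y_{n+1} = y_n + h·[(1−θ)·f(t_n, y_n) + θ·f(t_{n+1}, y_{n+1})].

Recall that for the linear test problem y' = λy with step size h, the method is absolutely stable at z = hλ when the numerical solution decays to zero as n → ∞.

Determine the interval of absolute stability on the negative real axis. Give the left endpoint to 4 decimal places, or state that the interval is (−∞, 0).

With y'=λy (z=hλ):
  y_{n+1} = y_n + z·[9/13·y_n + 4/13·y_{n+1}] ⇒ (1 − 4/13z)y_{n+1} = (1 + 9/13z)y_n
  R(z) = (1 + 9/13z)/(1 − 4/13z).

Find x<0 with |R(x)|<1.
x=-0.78: |R|=0.3710
R=−1: 1+9/13x = −1+4/13x ⇒ -5/13x=2 ⇒ x=2/(-5/13)=-5.2000
Confirm numerically:
  x=-5.102: |R|=0.98533 <1
  x=-4.881: |R|=0.95096 <1
  x=-3.369: |R|=0.65422 <1
  x=-5.448: |R|=1.03564 >1
  x=-5.401: |R|=1.02904 >1
So |R|<1 on (-5.2000, 0).

(-5.2000, 0).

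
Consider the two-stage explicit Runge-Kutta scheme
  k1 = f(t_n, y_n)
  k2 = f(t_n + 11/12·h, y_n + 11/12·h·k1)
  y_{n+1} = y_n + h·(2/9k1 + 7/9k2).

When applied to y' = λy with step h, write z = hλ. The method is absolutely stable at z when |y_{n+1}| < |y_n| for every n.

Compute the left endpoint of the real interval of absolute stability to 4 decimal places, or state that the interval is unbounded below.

With y'=λy (z=hλ):
  k1=λy_n ⇒ h·k1=z·y_n;  k2=λ(1+11/12z)y_n ⇒ h·k2=z(1+11/12z)y_n
  y_{n+1}/y_n = 1 + 2/9z + 7/9z(1+11/12z) = 1 + z + 77/108z²
  ⇒ R(z) = 1 + z + 77/108z².

Solve |R(x)|<1 on ℝ⁻.
x=-1.61: |R|=1.2381
R=1: x+77/108x²=0 ⇒ x=−108/77=-1.4026; min R=1−1/(4·77/108)=0.6494>−1
Confirm numerically:
  x=-1.376: |R|=0.97391 <1
  x=-0.992: |R|=0.70960 <1
  x=-0.971: |R|=0.70121 <1
  x=-1.982: |R|=1.81875 >1
  x=-1.764: |R|=1.45452 >1
  x=-1.580: |R|=1.19984 >1
So |R|<1 on (-1.4026, 0).

z* = -1.4026.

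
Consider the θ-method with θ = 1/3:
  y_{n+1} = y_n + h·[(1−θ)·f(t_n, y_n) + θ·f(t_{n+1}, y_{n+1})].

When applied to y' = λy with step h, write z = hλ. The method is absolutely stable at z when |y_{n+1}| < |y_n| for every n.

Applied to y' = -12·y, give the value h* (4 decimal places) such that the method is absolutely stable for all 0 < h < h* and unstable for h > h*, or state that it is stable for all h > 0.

On y'=λy, z=hλ:
  y_{n+1} = y_n + z·[2/3·y_n + 1/3·y_{n+1}] ⇒ (1 − 1/3z)y_{n+1} = (1 + 2/3z)y_n
  so R(z) = (1 + 2/3z)/(1 − 1/3z).

Need |R(x)|<1, x<0.
x=-1.32: |R|=0.0833
R=−1: 1+2/3x = −1+1/3x ⇒ -1/3x=2 ⇒ x=2/(-1/3)=-6.0000
Confirm numerically:
  x=-5.847: |R|=0.98271 <1
  x=-4.159: |R|=0.74284 <1
  x=-3.103: |R|=0.52532 <1
  x=-6.551: |R|=1.05769 >1
  x=-6.275: |R|=1.02965 >1
So |R|<1 on (-6.0000, 0).

(-6.0000,0); λ=-12 ⇒ h* = (6)/12 = 0.5000.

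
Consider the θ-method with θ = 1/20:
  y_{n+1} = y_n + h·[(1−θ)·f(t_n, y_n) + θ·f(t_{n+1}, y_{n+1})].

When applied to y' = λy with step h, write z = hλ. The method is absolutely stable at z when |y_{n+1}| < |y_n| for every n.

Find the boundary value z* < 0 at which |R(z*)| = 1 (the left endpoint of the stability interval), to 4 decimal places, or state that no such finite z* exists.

Test eqn y'=λy, z=hλ:
  y_{n+1} = y_n + z·[19/20·y_n + 1/20·y_{n+1}] ⇒ (1 − 1/20z)y_{n+1} = (1 + 19/20z)y_n
  R(z) = (1 + 19/20z)/(1 − 1/20z).

Need |R(x)|<1, x<0.
x=-0.73: |R|=0.2957
R=−1: 1+19/20x = −1+1/20x ⇒ -9/10x=2 ⇒ x=2/(-9/10)=-2.2222
Confirm numerically:
  x=-1.921: |R|=0.75266 <1
  x=-1.657: |R|=0.53022 <1
  x=-1.130: |R|=0.06957 <1
  x=-2.795: |R|=1.45229 >1
  x=-2.446: |R|=1.17945 >1
  x=-2.284: |R|=1.04990 >1
So |R|<1 on (-2.2222, 0).

left endpoint -2.2222.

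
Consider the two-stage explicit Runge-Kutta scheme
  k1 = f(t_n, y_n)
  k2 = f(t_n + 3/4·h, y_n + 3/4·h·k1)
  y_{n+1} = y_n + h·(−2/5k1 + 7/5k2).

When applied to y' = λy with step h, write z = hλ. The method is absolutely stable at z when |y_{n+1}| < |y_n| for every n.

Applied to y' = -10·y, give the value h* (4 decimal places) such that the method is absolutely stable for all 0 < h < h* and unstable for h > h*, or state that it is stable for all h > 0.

(-0.9524,0); λ=-10 ⇒ h* = (20/21)/10 = 0.0952.

Set f=λy, z=hλ:
  k1=λy_n ⇒ h·k1=z·y_n;  k2=λ(1+3/4z)y_n ⇒ h·k2=z(1+3/4z)y_n
  y_{n+1}/y_n = 1 − 2/5z + 7/5z(1+3/4z) = 1 + z + 21/20z²
  Hence R(z) = 1 + z + 21/20z².

Boundary: |R(x)|=1, x<0.
x=-1.02: |R|=1.0724
R=1: x+21/20x²=0 ⇒ x=−20/21=-0.9524; min R=1−1/(4·21/20)=0.7619>−1
Confirm numerically:
  x=-0.765: |R|=0.84949 <1
  x=-0.459: |R|=0.76222 <1
  x=-0.433: |R|=0.76386 <1
  x=-0.395: |R|=0.76883 <1
  x=-1.498: |R|=1.85820 >1
  x=-1.462: |R|=1.78232 >1
  x=-1.026: |R|=1.07931 >1
So |R|<1 on (-0.9524, 0).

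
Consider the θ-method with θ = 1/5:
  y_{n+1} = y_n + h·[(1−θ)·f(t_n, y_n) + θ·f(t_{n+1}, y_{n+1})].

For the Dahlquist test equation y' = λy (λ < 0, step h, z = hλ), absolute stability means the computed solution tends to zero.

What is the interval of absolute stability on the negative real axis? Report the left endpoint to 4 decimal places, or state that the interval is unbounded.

Set f=λy, z=hλ:
  y_{n+1} = y_n + z·[4/5·y_n + 1/5·y_{n+1}] ⇒ (1 − 1/5z)y_{n+1} = (1 + 4/5z)y_n
  R(z) = (1 + 4/5z)/(1 − 1/5z).

Find x<0 with |R(x)|<1.
x=-1.12: |R|=0.0850
R=−1: 1+4/5x = −1+1/5x ⇒ -3/5x=2 ⇒ x=2/(-3/5)=-3.3333
Confirm numerically:
  x=-3.161: |R|=0.93665 <1
  x=-2.973: |R|=0.86442 <1
  x=-2.553: |R|=0.69006 <1
  x=-2.468: |R|=0.65238 <1
  x=-3.590: |R|=1.08964 >1
  x=-3.557: |R|=1.07842 >1
  x=-3.367: |R|=1.01207 >1
Stable set (-3.3333, 0).

(-3.3333, 0).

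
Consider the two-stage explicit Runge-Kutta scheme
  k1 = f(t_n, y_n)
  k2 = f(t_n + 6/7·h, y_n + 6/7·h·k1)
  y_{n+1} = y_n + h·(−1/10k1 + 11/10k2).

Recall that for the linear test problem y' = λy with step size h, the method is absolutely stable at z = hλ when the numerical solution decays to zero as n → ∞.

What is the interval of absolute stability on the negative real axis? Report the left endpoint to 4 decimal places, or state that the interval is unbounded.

On y'=λy, z=hλ:
  k1=λy_n ⇒ h·k1=z·y_n;  k2=λ(1+6/7z)y_n ⇒ h·k2=z(1+6/7z)y_n
  y_{n+1}/y_n = 1 − 1/10z + 11/10z(1+6/7z) = 1 + z + 33/35z²
  so R(z) = 1 + z + 33/35z².

Solve |R(x)|<1 on ℝ⁻.
x=-1.71: |R|=2.0470
R=1: x+33/35x²=0 ⇒ x=−35/33=-1.0606; min R=1−1/(4·33/35)=0.7348>−1
Confirm numerically:
  x=-0.839: |R|=0.82470 <1
  x=-0.705: |R|=0.76362 <1
  x=-0.646: |R|=0.74747 <1
  x=-0.554: |R|=0.73538 <1
  x=-1.549: |R|=1.71329 >1
  x=-1.500: |R|=1.62143 >1
  x=-1.175: |R|=1.12673 >1
So |R|<1 on (-1.0606, 0).

z∈(-1.0606,0).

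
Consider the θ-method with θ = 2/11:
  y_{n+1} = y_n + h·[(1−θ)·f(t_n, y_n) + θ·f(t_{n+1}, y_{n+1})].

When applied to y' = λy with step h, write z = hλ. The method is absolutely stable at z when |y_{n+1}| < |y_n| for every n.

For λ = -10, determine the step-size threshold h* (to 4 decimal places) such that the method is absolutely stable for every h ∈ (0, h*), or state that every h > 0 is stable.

(-3.1429,0); λ=-10 ⇒ h* = (22/7)/10 = 0.3143.

Test eqn y'=λy, z=hλ:
  y_{n+1} = y_n + z·[9/11·y_n + 2/11·y_{n+1}] ⇒ (1 − 2/11z)y_{n+1} = (1 + 9/11z)y_n
  Hence R(z) = (1 + 9/11z)/(1 − 2/11z).

Solve |R(x)|<1 on ℝ⁻.
x=-1.71: |R|=0.3044
R=−1: 1+9/11x = −1+2/11x ⇒ -7/11x=2 ⇒ x=2/(-7/11)=-3.1429
Confirm numerically:
  x=-1.636: |R|=0.26093 <1
  x=-1.579: |R|=0.22680 <1
  x=-1.270: |R|=0.03176 <1
  x=-3.583: |R|=1.16960 >1
  x=-3.461: |R|=1.12426 >1
  x=-3.277: |R|=1.05349 >1
Interval (-3.1429, 0).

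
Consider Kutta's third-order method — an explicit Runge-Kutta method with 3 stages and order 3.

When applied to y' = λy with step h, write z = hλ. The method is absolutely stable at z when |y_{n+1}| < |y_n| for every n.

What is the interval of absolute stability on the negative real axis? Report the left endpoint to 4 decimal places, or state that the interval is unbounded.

Test eqn y'=λy, z=hλ:
  order 3, 3-stage ⇒ R(z)=1+z+z^2/2+z^3/6
  (e.g. R(-0.65)=0.51548, |R|=0.51548)

Boundary: |R(x)|=1, x<0.
x=-0.65: |R|=0.5155
|R(-2.9)|=1.7598 |R(-2.3)|=0.6828 |R(-2.18)|=0.5305
Bisect:
  x_lo=-3.2633 |R|=2.7305  x_hi=-0.0519 |R|=0.9495
  mid=-1.65757 |R|=0.04284 →hi
  mid=-2.46042 |R|=0.91601 →hi
  mid=-2.86184 |R|=1.67326 →lo
  mid=-2.66113 |R|=1.26118 →lo
  mid=-2.56078 |R|=1.08074 →lo
  mid=-2.51060 |R|=0.99647 →hi
  mid=-2.53569 |R|=1.03812 →lo
  mid=-2.52314 |R|=1.01718 →lo
  ...
  [-2.51275,-2.51256] ⇒ x*=-2.5127
Interval (-2.5127, 0).

(-2.5127, 0).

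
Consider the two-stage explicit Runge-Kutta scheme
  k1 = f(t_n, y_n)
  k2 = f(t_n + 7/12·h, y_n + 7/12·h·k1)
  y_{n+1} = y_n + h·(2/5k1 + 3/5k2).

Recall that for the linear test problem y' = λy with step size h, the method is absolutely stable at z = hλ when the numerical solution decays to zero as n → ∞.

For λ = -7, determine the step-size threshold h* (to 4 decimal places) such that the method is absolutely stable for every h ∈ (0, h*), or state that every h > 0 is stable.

(-2.8571,0); λ=-7 ⇒ h* = (20/7)/7 = 0.4082.

On y'=λy, z=hλ:
  k1=λy_n ⇒ h·k1=z·y_n;  k2=λ(1+7/12z)y_n ⇒ h·k2=z(1+7/12z)y_n
  y_{n+1}/y_n = 1 + 2/5z + 3/5z(1+7/12z) = 1 + z + 7/20z²
  so R(z) = 1 + z + 7/20z².

Find x<0 with |R(x)|<1.
x=-0.35: |R|=0.6929
R=1: x+7/20x²=0 ⇒ x=−20/7=-2.8571; min R=1−1/(4·7/20)=0.2857>−1
Confirm numerically:
  x=-2.107: |R|=0.44681 <1
  x=-2.005: |R|=0.40201 <1
  x=-1.464: |R|=0.28615 <1
  x=-1.354: |R|=0.28766 <1
  x=-3.186: |R|=1.36671 >1
  x=-3.006: |R|=1.15661 >1
Stable set (-2.8571, 0).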